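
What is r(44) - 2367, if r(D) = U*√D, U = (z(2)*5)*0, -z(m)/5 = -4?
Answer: -2367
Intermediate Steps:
z(m) = 20 (z(m) = -5*(-4) = 20)
U = 0 (U = (20*5)*0 = 100*0 = 0)
r(D) = 0 (r(D) = 0*√D = 0)
r(44) - 2367 = 0 - 2367 = -2367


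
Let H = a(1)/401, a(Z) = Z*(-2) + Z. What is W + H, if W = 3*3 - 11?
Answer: -803/401 ≈ -2.0025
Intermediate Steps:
a(Z) = -Z (a(Z) = -2*Z + Z = -Z)
H = -1/401 (H = -1*1/401 = -1/401 ≈ -0.0024938)
W = -2 (W = 9 - 11 = -2)
W + H = -2 - 1/401 = -803/401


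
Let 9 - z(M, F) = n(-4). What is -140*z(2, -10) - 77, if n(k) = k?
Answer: -1897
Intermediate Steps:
z(M, F) = 13 (z(M, F) = 9 - 1*(-4) = 9 + 4 = 13)
-140*z(2, -10) - 77 = -140*13 - 77 = -1820 - 77 = -1897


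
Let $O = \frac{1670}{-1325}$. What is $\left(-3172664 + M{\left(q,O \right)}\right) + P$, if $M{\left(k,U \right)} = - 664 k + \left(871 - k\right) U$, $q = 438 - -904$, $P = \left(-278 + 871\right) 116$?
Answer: $- \frac{1058508146}{265} \approx -3.9944 \cdot 10^{6}$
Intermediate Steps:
$P = 68788$ ($P = 593 \cdot 116 = 68788$)
$q = 1342$ ($q = 438 + 904 = 1342$)
$O = - \frac{334}{265}$ ($O = 1670 \left(- \frac{1}{1325}\right) = - \frac{334}{265} \approx -1.2604$)
$M{\left(k,U \right)} = - 664 k + U \left(871 - k\right)$
$\left(-3172664 + M{\left(q,O \right)}\right) + P = \left(-3172664 - \left(\frac{236429234}{265} - \frac{448228}{265}\right)\right) + 68788 = \left(-3172664 - \frac{235981006}{265}\right) + 68788 = - \frac{1076736966}{265} + 68788 = - \frac{1058508146}{265}$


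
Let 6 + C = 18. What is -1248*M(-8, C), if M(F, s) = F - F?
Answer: 0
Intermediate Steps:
C = 12 (C = -6 + 18 = 12)
M(F, s) = 0
-1248*M(-8, C) = -1248*0 = 0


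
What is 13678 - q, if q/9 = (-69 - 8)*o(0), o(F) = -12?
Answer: 5362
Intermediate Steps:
q = 8316 (q = 9*((-69 - 8)*(-12)) = 9*(-77*(-12)) = 9*924 = 8316)
13678 - q = 13678 - 1*8316 = 13678 - 8316 = 5362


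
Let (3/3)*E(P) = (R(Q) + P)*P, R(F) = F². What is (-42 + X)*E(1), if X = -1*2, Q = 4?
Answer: -748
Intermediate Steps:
E(P) = P*(16 + P) (E(P) = (4² + P)*P = (16 + P)*P = P*(16 + P))
X = -2
(-42 + X)*E(1) = (-42 - 2)*(1*(16 + 1)) = -44*17 = -748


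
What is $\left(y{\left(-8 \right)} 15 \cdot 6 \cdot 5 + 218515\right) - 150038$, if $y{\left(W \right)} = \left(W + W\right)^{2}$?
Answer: $183677$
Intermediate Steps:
$y{\left(W \right)} = 4 W^{2}$ ($y{\left(W \right)} = \left(2 W\right)^{2} = 4 W^{2}$)
$\left(y{\left(-8 \right)} 15 \cdot 6 \cdot 5 + 218515\right) - 150038 = \left(4 \left(-8\right)^{2} \cdot 15 \cdot 6 \cdot 5 + 218515\right) - 150038 = \left(4 \cdot 64 \cdot 15 \cdot 30 + 218515\right) - 150038 = \left(256 \cdot 15 \cdot 30 + 218515\right) - 150038 = \left(3840 \cdot 30 + 218515\right) - 150038 = \left(115200 + 218515\right) - 150038 = 333715 - 150038 = 183677$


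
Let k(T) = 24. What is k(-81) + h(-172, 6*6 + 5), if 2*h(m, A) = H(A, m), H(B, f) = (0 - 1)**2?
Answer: 49/2 ≈ 24.500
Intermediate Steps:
H(B, f) = 1 (H(B, f) = (-1)**2 = 1)
h(m, A) = 1/2 (h(m, A) = (1/2)*1 = 1/2)
k(-81) + h(-172, 6*6 + 5) = 24 + 1/2 = 49/2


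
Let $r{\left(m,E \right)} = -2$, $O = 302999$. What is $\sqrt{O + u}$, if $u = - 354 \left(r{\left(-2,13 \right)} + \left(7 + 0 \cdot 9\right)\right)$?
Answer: $\sqrt{301229} \approx 548.84$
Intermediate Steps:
$u = -1770$ ($u = - 354 \left(-2 + \left(7 + 0 \cdot 9\right)\right) = - 354 \left(-2 + \left(7 + 0\right)\right) = - 354 \left(-2 + 7\right) = \left(-354\right) 5 = -1770$)
$\sqrt{O + u} = \sqrt{302999 - 1770} = \sqrt{301229}$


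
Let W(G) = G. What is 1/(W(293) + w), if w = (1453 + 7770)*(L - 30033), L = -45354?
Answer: -1/695294008 ≈ -1.4382e-9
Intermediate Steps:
w = -695294301 (w = (1453 + 7770)*(-45354 - 30033) = 9223*(-75387) = -695294301)
1/(W(293) + w) = 1/(293 - 695294301) = 1/(-695294008) = -1/695294008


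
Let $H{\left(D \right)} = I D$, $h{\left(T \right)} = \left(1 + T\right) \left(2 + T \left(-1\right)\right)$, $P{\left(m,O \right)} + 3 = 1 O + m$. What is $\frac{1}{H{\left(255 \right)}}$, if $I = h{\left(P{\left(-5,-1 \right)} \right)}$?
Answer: $- \frac{1}{22440} \approx -4.4563 \cdot 10^{-5}$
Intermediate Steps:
$P{\left(m,O \right)} = -3 + O + m$ ($P{\left(m,O \right)} = -3 + \left(1 O + m\right) = -3 + \left(O + m\right) = -3 + O + m$)
$h{\left(T \right)} = \left(1 + T\right) \left(2 - T\right)$
$I = -88$ ($I = 2 - 9 - \left(-3 - 1 - 5\right)^{2} = 2 - 9 - \left(-9\right)^{2} = 2 - 9 - 81 = -88$)
$H{\left(D \right)} = - 88 D$
$\frac{1}{H{\left(255 \right)}} = \frac{1}{\left(-88\right) 255} = \frac{1}{-22440} = - \frac{1}{22440}$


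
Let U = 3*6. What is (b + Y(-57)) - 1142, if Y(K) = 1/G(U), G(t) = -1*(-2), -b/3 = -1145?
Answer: 4587/2 ≈ 2293.5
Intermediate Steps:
b = 3435 (b = -3*(-1145) = 3435)
U = 18
G(t) = 2
Y(K) = 1/2
(b + Y(-57)) - 1142 = (3435 + 1/2) - 1142 = 6871/2 - 1142 = 4587/2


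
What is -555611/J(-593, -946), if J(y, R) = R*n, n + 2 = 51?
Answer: 11339/946 ≈ 11.986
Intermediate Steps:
n = 49 (n = -2 + 51 = 49)
J(y, R) = 49*R (J(y, R) = R*49 = 49*R)
-555611/J(-593, -946) = -555611/(49*(-946)) = -555611/(-46354) = -555611*(-1/46354) = 11339/946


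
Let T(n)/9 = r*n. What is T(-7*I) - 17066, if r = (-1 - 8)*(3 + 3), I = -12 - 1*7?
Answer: -81704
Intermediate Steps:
I = -19 (I = -12 - 7 = -19)
r = -54 (r = -9*6 = -54)
T(n) = -486*n (T(n) = 9*(-54*n) = -486*n)
T(-7*I) - 17066 = -(-3402)*(-19) - 17066 = -486*133 - 17066 = -64638 - 17066 = -81704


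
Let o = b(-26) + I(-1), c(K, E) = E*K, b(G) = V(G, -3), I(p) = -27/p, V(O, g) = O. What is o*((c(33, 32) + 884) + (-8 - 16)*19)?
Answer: 1484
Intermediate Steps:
b(G) = G
o = 1 (o = -26 - 27/(-1) = -26 - 27*(-1) = -26 + 27 = 1)
o*((c(33, 32) + 884) + (-8 - 16)*19) = 1*((32*33 + 884) + (-8 - 16)*19) = 1*((1056 + 884) - 24*19) = 1*(1940 - 456) = 1*1484 = 1484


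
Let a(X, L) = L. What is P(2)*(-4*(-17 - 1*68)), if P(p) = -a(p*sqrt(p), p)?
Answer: -680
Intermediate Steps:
P(p) = -p
P(2)*(-4*(-17 - 1*68)) = (-1*2)*(-4*(-17 - 1*68)) = -(-8)*(-17 - 68) = -(-8)*(-85) = -2*340 = -680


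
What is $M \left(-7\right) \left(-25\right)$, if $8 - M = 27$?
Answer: $-3325$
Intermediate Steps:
$M = -19$ ($M = 8 - 27 = -19$)
$M \left(-7\right) \left(-25\right) = \left(-19\right) \left(-7\right) \left(-25\right) = 133 \left(-25\right) = -3325$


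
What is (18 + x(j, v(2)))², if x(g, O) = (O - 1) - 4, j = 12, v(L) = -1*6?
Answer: 49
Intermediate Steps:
v(L) = -6
x(g, O) = -5 + O (x(g, O) = (-1 + O) - 4 = -5 + O)
(18 + x(j, v(2)))² = (18 + (-5 - 6))² = (18 - 11)² = 7² = 49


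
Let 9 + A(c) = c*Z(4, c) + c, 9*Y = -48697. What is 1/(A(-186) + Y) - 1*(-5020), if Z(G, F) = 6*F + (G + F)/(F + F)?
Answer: 9120903269/1816913 ≈ 5020.0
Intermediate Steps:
Y = -48697/9 (Y = (1/9)*(-48697) = -48697/9 ≈ -5410.8)
Z(G, F) = 6*F + (F + G)/(2*F) (Z(G, F) = 6*F + (F + G)/((2*F)) = 6*F + (F + G)*(1/(2*F)) = 6*F + (F + G)/(2*F))
A(c) = -7 + c + c*(1 + 12*c)/2 (A(c) = -9 + (c*((4 + c*(1 + 12*c))/(2*c)) + c) = -9 + ((2 + c*(1 + 12*c)/2) + c) = -9 + (2 + c + c*(1 + 12*c)/2) = -7 + c + c*(1 + 12*c)/2)
1/(A(-186) + Y) - 1*(-5020) = 1/((-7 + 6*(-186)**2 + (3/2)*(-186)) - 48697/9) - 1*(-5020) = 1/((-7 + 6*34596 - 279) - 48697/9) + 5020 = 1/((-7 + 207576 - 279) - 48697/9) + 5020 = 1/(207290 - 48697/9) + 5020 = 1/(1816913/9) + 5020 = 9/1816913 + 5020 = 9120903269/1816913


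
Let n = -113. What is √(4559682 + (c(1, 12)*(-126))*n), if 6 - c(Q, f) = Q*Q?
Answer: 2*√1157718 ≈ 2151.9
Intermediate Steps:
c(Q, f) = 6 - Q² (c(Q, f) = 6 - Q*Q = 6 - Q²)
√(4559682 + (c(1, 12)*(-126))*n) = √(4559682 + ((6 - 1*1²)*(-126))*(-113)) = √(4559682 + ((6 - 1*1)*(-126))*(-113)) = √(4559682 + ((6 - 1)*(-126))*(-113)) = √(4559682 + (5*(-126))*(-113)) = √(4559682 - 630*(-113)) = √(4559682 + 71190) = √4630872 = 2*√1157718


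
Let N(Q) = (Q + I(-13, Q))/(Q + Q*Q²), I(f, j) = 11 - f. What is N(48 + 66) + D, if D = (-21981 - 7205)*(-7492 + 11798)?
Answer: -31034540781765/246943 ≈ -1.2567e+8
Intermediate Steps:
D = -125674916 (D = -29186*4306 = -125674916)
N(Q) = (24 + Q)/(Q + Q³) (N(Q) = (Q + (11 - 1*(-13)))/(Q + Q*Q²) = (Q + (11 + 13))/(Q + Q³) = (Q + 24)/(Q + Q³) = (24 + Q)/(Q + Q³))
N(48 + 66) + D = (24 + (48 + 66))/((48 + 66) + (48 + 66)³) - 125674916 = (24 + 114)/(114 + 114³) - 125674916 = 138/(114 + 1481544) - 125674916 = 138/1481658 - 125674916 = (1/1481658)*138 - 125674916 = 23/246943 - 125674916 = -31034540781765/246943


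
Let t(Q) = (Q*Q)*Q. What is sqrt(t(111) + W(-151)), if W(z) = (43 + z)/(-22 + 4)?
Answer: sqrt(1367637) ≈ 1169.5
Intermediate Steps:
t(Q) = Q**3 (t(Q) = Q**2*Q = Q**3)
W(z) = -43/18 - z/18 (W(z) = (43 + z)/(-18) = (43 + z)*(-1/18) = -43/18 - z/18)
sqrt(t(111) + W(-151)) = sqrt(111**3 + (-43/18 - 1/18*(-151))) = sqrt(1367631 + (-43/18 + 151/18)) = sqrt(1367631 + 6) = sqrt(1367637)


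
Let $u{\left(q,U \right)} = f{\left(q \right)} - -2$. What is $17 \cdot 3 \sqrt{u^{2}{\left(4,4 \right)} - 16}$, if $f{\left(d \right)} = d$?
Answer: $102 \sqrt{5} \approx 228.08$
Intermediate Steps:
$u{\left(q,U \right)} = 2 + q$ ($u{\left(q,U \right)} = q - -2 = q + 2 = 2 + q$)
$17 \cdot 3 \sqrt{u^{2}{\left(4,4 \right)} - 16} = 17 \cdot 3 \sqrt{\left(2 + 4\right)^{2} - 16} = 51 \sqrt{6^{2} - 16} = 51 \sqrt{36 - 16} = 51 \sqrt{20} = 51 \cdot 2 \sqrt{5} = 102 \sqrt{5}$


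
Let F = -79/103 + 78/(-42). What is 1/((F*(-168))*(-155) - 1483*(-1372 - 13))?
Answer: 103/204519125 ≈ 5.0362e-7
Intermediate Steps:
F = -1892/721 (F = -79*1/103 + 78*(-1/42) = -79/103 - 13/7 = -1892/721 ≈ -2.6241)
1/((F*(-168))*(-155) - 1483*(-1372 - 13)) = 1/(-1892/721*(-168)*(-155) - 1483*(-1372 - 13)) = 1/((45408/103)*(-155) - 1483*(-1385)) = 1/(-7038240/103 + 2053955) = 1/(204519125/103) = 103/204519125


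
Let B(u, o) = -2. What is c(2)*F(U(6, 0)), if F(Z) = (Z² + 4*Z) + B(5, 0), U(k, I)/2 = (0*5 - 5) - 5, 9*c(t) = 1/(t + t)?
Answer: 53/6 ≈ 8.8333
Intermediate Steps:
c(t) = 1/(18*t) (c(t) = 1/(9*(t + t)) = 1/(9*((2*t))) = (1/(2*t))/9 = 1/(18*t))
U(k, I) = -20 (U(k, I) = 2*((0*5 - 5) - 5) = 2*((0 - 5) - 5) = 2*(-5 - 5) = 2*(-10) = -20)
F(Z) = -2 + Z² + 4*Z (F(Z) = (Z² + 4*Z) - 2 = -2 + Z² + 4*Z)
c(2)*F(U(6, 0)) = ((1/18)/2)*(-2 + (-20)² + 4*(-20)) = ((1/18)*(½))*(-2 + 400 - 80) = (1/36)*318 = 53/6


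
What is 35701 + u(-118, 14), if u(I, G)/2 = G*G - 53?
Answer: 35987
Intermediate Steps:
u(I, G) = -106 + 2*G**2 (u(I, G) = 2*(G*G - 53) = 2*(G**2 - 53) = 2*(-53 + G**2) = -106 + 2*G**2)
35701 + u(-118, 14) = 35701 + (-106 + 2*14**2) = 35701 + (-106 + 2*196) = 35701 + (-106 + 392) = 35701 + 286 = 35987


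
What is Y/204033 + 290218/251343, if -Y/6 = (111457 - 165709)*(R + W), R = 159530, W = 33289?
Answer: 5258525684834566/17094088773 ≈ 3.0762e+5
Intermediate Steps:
Y = 62764898328 (Y = -6*(111457 - 165709)*(159530 + 33289) = -(-325512)*192819 = -6*(-10460816388) = 62764898328)
Y/204033 + 290218/251343 = 62764898328/204033 + 290218/251343 = 62764898328*(1/204033) + 290218*(1/251343) = 20921632776/68011 + 290218/251343 = 5258525684834566/17094088773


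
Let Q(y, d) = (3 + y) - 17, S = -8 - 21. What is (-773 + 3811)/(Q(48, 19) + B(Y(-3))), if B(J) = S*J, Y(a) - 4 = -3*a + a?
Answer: -1519/128 ≈ -11.867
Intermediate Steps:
Y(a) = 4 - 2*a (Y(a) = 4 + (-3*a + a) = 4 - 2*a)
S = -29
Q(y, d) = -14 + y
B(J) = -29*J
(-773 + 3811)/(Q(48, 19) + B(Y(-3))) = (-773 + 3811)/((-14 + 48) - 29*(4 - 2*(-3))) = 3038/(34 - 29*(4 + 6)) = 3038/(34 - 29*10) = 3038/(34 - 290) = 3038/(-256) = 3038*(-1/256) = -1519/128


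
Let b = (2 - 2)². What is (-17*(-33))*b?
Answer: 0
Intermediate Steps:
b = 0 (b = 0² = 0)
(-17*(-33))*b = -17*(-33)*0 = 561*0 = 0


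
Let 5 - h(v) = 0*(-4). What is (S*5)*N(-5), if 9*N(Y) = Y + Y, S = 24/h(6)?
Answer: -80/3 ≈ -26.667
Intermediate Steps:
h(v) = 5 (h(v) = 5 - 0*(-4) = 5 - 1*0 = 5 + 0 = 5)
S = 24/5 ≈ 4.8000
N(Y) = 2*Y/9 (N(Y) = (Y + Y)/9 = (2*Y)/9 = 2*Y/9)
(S*5)*N(-5) = ((24/5)*5)*((2/9)*(-5)) = 24*(-10/9) = -80/3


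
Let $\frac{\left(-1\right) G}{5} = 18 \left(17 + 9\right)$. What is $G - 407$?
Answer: $-2747$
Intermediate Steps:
$G = -2340$ ($G = - 5 \cdot 18 \left(17 + 9\right) = - 5 \cdot 18 \cdot 26 = \left(-5\right) 468 = -2340$)
$G - 407 = -2340 - 407 = -2747$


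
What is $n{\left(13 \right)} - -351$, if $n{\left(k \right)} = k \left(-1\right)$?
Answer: $338$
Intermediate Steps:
$n{\left(k \right)} = - k$
$n{\left(13 \right)} - -351 = \left(-1\right) 13 - -351 = -13 + 351 = 338$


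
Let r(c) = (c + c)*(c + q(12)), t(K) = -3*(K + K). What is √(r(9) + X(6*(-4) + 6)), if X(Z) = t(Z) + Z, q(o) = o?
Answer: 6*√13 ≈ 21.633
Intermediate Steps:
t(K) = -6*K
r(c) = 2*c*(12 + c) (r(c) = (c + c)*(c + 12) = (2*c)*(12 + c) = 2*c*(12 + c))
X(Z) = -5*Z (X(Z) = -6*Z + Z = -5*Z)
√(r(9) + X(6*(-4) + 6)) = √(2*9*(12 + 9) - 5*(6*(-4) + 6)) = √(2*9*21 - 5*(-24 + 6)) = √(378 - 5*(-18)) = √(378 + 90) = √468 = 6*√13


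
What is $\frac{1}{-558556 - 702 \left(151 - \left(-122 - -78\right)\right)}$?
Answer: $- \frac{1}{695446} \approx -1.4379 \cdot 10^{-6}$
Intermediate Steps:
$\frac{1}{-558556 - 702 \left(151 - \left(-122 - -78\right)\right)} = \frac{1}{-558556 - 702 \left(151 - \left(-122 + 78\right)\right)} = \frac{1}{-558556 - 702 \left(151 - -44\right)} = \frac{1}{-558556 - 702 \left(151 + 44\right)} = \frac{1}{-558556 - 136890} = \frac{1}{-695446} = - \frac{1}{695446}$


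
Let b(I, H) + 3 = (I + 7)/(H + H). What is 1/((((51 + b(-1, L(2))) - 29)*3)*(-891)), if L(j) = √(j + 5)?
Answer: -133/6730614 + √7/2243538 ≈ -1.8581e-5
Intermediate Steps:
L(j) = √(5 + j)
b(I, H) = -3 + (7 + I)/(2*H) (b(I, H) = -3 + (I + 7)/(H + H) = -3 + (7 + I)/((2*H)) = -3 + (7 + I)*(1/(2*H)) = -3 + (7 + I)/(2*H))
1/((((51 + b(-1, L(2))) - 29)*3)*(-891)) = 1/((((51 + (7 - 1 - 6*√(5 + 2))/(2*(√(5 + 2)))) - 29)*3)*(-891)) = -1/891/(((51 + (7 - 1 - 6*√7)/(2*(√7))) - 29)*3) = -1/891/(((51 + (√7/7)*(6 - 6*√7)/2) - 29)*3) = -1/891/(((51 + √7*(6 - 6*√7)/14) - 29)*3) = -1/891/((22 + √7*(6 - 6*√7)/14)*3) = -1/891/(66 + 3*√7*(6 - 6*√7)/14) = -1/(891*(66 + 3*√7*(6 - 6*√7)/14))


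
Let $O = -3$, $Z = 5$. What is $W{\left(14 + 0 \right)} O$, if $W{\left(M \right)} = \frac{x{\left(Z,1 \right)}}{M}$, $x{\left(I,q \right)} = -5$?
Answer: $\frac{15}{14} \approx 1.0714$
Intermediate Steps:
$W{\left(M \right)} = - \frac{5}{M}$
$W{\left(14 + 0 \right)} O = - \frac{5}{14 + 0} \left(-3\right) = - \frac{5}{14} \left(-3\right) = \left(-5\right) \frac{1}{14} \left(-3\right) = \left(- \frac{5}{14}\right) \left(-3\right) = \frac{15}{14}$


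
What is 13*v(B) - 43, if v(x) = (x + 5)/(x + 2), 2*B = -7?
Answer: -56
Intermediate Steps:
B = -7/2 (B = (½)*(-7) = -7/2 ≈ -3.5000)
v(x) = (5 + x)/(2 + x)
13*v(B) - 43 = 13*((5 - 7/2)/(2 - 7/2)) - 43 = 13*((3/2)/(-3/2)) - 43 = 13*(-⅔*3/2) - 43 = 13*(-1) - 43 = -13 - 43 = -56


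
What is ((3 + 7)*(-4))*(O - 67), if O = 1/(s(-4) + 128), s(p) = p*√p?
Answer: 688680/257 - 5*I/257 ≈ 2679.7 - 0.019455*I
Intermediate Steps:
s(p) = p^(3/2)
O = (128 + 8*I)/16448 (O = 1/((-4)^(3/2) + 128) = 1/(-8*I + 128) = 1/(128 - 8*I) = (128 + 8*I)/16448 ≈ 0.0077821 + 0.00048638*I)
((3 + 7)*(-4))*(O - 67) = ((3 + 7)*(-4))*((2/257 + I/2056) - 67) = (10*(-4))*(-17217/257 + I/2056) = -40*(-17217/257 + I/2056) = 688680/257 - 5*I/257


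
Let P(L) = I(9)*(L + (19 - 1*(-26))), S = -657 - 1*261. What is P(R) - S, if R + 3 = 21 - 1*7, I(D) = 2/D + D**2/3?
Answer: 21982/9 ≈ 2442.4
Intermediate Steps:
S = -918 (S = -657 - 261 = -918)
I(D) = 2/D + D**2/3 (I(D) = 2/D + D**2*(1/3) = 2/D + D**2/3)
R = 11 (R = -3 + (21 - 1*7) = -3 + (21 - 7) = -3 + 14 = 11)
P(L) = 1225 + 245*L/9 (P(L) = ((1/3)*(6 + 9**3)/9)*(L + (19 - 1*(-26))) = ((1/3)*(1/9)*(6 + 729))*(L + (19 + 26)) = ((1/3)*(1/9)*735)*(L + 45) = 245*(45 + L)/9 = 1225 + 245*L/9)
P(R) - S = (1225 + (245/9)*11) - 1*(-918) = (1225 + 2695/9) + 918 = 13720/9 + 918 = 21982/9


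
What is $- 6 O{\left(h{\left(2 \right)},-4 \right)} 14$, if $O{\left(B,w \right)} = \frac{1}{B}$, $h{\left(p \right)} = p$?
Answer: $-42$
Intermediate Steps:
$- 6 O{\left(h{\left(2 \right)},-4 \right)} 14 = - \frac{6}{2} \cdot 14 = \left(-6\right) \frac{1}{2} \cdot 14 = \left(-3\right) 14 = -42$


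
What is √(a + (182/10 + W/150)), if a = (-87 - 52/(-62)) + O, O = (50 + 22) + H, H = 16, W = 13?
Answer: √17406438/930 ≈ 4.4861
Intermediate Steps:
O = 88 (O = (50 + 22) + 16 = 72 + 16 = 88)
a = 57/31 (a = (-87 - 52/(-62)) + 88 = (-87 - 52*(-1/62)) + 88 = (-87 + 26/31) + 88 = -2671/31 + 88 = 57/31 ≈ 1.8387)
√(a + (182/10 + W/150)) = √(57/31 + (182/10 + 13/150)) = √(57/31 + (182*(⅒) + 13*(1/150))) = √(57/31 + (91/5 + 13/150)) = √(57/31 + 2743/150) = √(93583/4650) = √17406438/930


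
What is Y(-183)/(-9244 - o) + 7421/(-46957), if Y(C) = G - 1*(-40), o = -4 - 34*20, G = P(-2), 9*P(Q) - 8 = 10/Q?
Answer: -196253077/1205855760 ≈ -0.16275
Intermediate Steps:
P(Q) = 8/9 + 10/(9*Q) (P(Q) = 8/9 + (10/Q)/9 = 8/9 + 10/(9*Q))
G = 1/3 (G = (2/9)*(5 + 4*(-2))/(-2) = (2/9)*(-1/2)*(5 - 8) = (2/9)*(-1/2)*(-3) = 1/3 ≈ 0.33333)
o = -684 (o = -4 - 680 = -684)
Y(C) = 121/3 (Y(C) = 1/3 - 1*(-40) = 1/3 + 40 = 121/3)
Y(-183)/(-9244 - o) + 7421/(-46957) = 121/(3*(-9244 - 1*(-684))) + 7421/(-46957) = 121/(3*(-9244 + 684)) + 7421*(-1/46957) = (121/3)/(-8560) - 7421/46957 = (121/3)*(-1/8560) - 7421/46957 = -121/25680 - 7421/46957 = -196253077/1205855760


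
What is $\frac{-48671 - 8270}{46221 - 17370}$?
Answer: $- \frac{56941}{28851} \approx -1.9736$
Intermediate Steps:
$\frac{-48671 - 8270}{46221 - 17370} = - \frac{56941}{28851}$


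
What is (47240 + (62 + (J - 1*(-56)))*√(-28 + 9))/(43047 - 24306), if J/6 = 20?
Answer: 47240/18741 + 238*I*√19/18741 ≈ 2.5207 + 0.055356*I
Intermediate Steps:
J = 120 (J = 6*20 = 120)
(47240 + (62 + (J - 1*(-56)))*√(-28 + 9))/(43047 - 24306) = (47240 + (62 + (120 - 1*(-56)))*√(-28 + 9))/(43047 - 24306) = (47240 + (62 + (120 + 56))*√(-19))/18741 = (47240 + (62 + 176)*(I*√19))*(1/18741) = (47240 + 238*(I*√19))*(1/18741) = (47240 + 238*I*√19)*(1/18741) = 47240/18741 + 238*I*√19/18741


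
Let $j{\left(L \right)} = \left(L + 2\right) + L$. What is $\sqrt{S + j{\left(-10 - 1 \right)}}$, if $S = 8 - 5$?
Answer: $i \sqrt{17} \approx 4.1231 i$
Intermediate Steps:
$S = 3$ ($S = 8 - 5 = 3$)
$j{\left(L \right)} = 2 + 2 L$ ($j{\left(L \right)} = \left(2 + L\right) + L = 2 + 2 L$)
$\sqrt{S + j{\left(-10 - 1 \right)}} = \sqrt{3 + \left(2 + 2 \left(-10 - 1\right)\right)} = \sqrt{3 + \left(2 + 2 \left(-11\right)\right)} = \sqrt{3 + \left(2 - 22\right)} = \sqrt{3 - 20} = \sqrt{-17} = i \sqrt{17}$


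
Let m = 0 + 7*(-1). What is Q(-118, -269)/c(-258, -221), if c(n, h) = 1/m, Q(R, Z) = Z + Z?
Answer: 3766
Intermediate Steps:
m = -7 (m = 0 - 7 = -7)
Q(R, Z) = 2*Z
c(n, h) = -⅐ (c(n, h) = 1/(-7) = -⅐)
Q(-118, -269)/c(-258, -221) = (2*(-269))/(-⅐) = -538*(-7) = 3766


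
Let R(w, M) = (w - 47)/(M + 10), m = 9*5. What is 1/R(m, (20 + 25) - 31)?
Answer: -12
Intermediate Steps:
m = 45
R(w, M) = (-47 + w)/(10 + M)
1/R(m, (20 + 25) - 31) = 1/((-47 + 45)/(10 + ((20 + 25) - 31))) = 1/(-2/(10 + (45 - 31))) = 1/(-2/(10 + 14)) = 1/(-2/24) = 1/((1/24)*(-2)) = 1/(-1/12) = -12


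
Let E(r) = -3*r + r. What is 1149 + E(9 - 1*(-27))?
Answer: 1077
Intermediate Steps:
E(r) = -2*r
1149 + E(9 - 1*(-27)) = 1149 - 2*(9 - 1*(-27)) = 1149 - 2*(9 + 27) = 1149 - 2*36 = 1149 - 72 = 1077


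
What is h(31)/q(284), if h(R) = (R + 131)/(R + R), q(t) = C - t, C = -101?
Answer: -81/11935 ≈ -0.0067868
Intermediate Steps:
q(t) = -101 - t
h(R) = (131 + R)/(2*R) (h(R) = (131 + R)/((2*R)) = (131 + R)*(1/(2*R)) = (131 + R)/(2*R))
h(31)/q(284) = ((1/2)*(131 + 31)/31)/(-101 - 1*284) = ((1/2)*(1/31)*162)/(-101 - 284) = (81/31)/(-385) = (81/31)*(-1/385) = -81/11935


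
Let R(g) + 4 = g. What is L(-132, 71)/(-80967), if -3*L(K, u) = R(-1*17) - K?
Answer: 37/80967 ≈ 0.00045698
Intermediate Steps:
R(g) = -4 + g
L(K, u) = 7 + K/3 (L(K, u) = -((-4 - 1*17) - K)/3 = -((-4 - 17) - K)/3 = -(-21 - K)/3 = 7 + K/3)
L(-132, 71)/(-80967) = (7 + (⅓)*(-132))/(-80967) = (7 - 44)*(-1/80967) = -37*(-1/80967) = 37/80967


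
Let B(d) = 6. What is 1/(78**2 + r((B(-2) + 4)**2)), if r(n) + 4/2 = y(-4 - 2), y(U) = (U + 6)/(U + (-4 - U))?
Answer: 1/6082 ≈ 0.00016442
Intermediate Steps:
y(U) = -3/2 - U/4 (y(U) = (6 + U)/(-4) = (6 + U)*(-1/4) = -3/2 - U/4)
r(n) = -2 (r(n) = -2 + (-3/2 - (-4 - 2)/4) = -2 + (-3/2 - 1/4*(-6)) = -2 + (-3/2 + 3/2) = -2 + 0 = -2)
1/(78**2 + r((B(-2) + 4)**2)) = 1/(78**2 - 2) = 1/(6084 - 2) = 1/6082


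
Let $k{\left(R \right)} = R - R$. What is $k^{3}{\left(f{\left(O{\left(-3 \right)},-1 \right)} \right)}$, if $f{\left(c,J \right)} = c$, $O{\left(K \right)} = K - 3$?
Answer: $0$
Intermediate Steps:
$O{\left(K \right)} = -3 + K$
$k{\left(R \right)} = 0$
$k^{3}{\left(f{\left(O{\left(-3 \right)},-1 \right)} \right)} = 0^{3} = 0$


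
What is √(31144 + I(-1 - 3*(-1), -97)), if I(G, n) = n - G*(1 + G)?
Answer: 3*√3449 ≈ 176.18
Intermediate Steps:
I(G, n) = n - G*(1 + G)
√(31144 + I(-1 - 3*(-1), -97)) = √(31144 + (-97 - (-1 - 3*(-1)) - (-1 - 3*(-1))²)) = √(31144 + (-97 - (-1 + 3) - (-1 + 3)²)) = √(31144 + (-97 - 1*2 - 1*2²)) = √(31144 + (-97 - 2 - 1*4)) = √(31144 + (-97 - 2 - 4)) = √(31144 - 103) = √31041 = 3*√3449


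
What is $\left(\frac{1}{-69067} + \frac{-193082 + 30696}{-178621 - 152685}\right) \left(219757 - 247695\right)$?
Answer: $- \frac{156664885124764}{11441155751} \approx -13693.0$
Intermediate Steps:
$\left(\frac{1}{-69067} + \frac{-193082 + 30696}{-178621 - 152685}\right) \left(219757 - 247695\right) = \left(- \frac{1}{69067} - \frac{162386}{-331306}\right) \left(-27938\right) = \left(- \frac{1}{69067} - - \frac{81193}{165653}\right) \left(-27938\right) = \left(- \frac{1}{69067} + \frac{81193}{165653}\right) \left(-27938\right) = \frac{5607591278}{11441155751} \left(-27938\right) = - \frac{156664885124764}{11441155751}$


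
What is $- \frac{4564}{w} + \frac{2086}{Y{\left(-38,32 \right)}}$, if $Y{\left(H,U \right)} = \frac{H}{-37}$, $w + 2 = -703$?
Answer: $\frac{27293371}{13395} \approx 2037.6$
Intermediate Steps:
$w = -705$ ($w = -2 - 703 = -705$)
$Y{\left(H,U \right)} = - \frac{H}{37}$ ($Y{\left(H,U \right)} = H \left(- \frac{1}{37}\right) = - \frac{H}{37}$)
$- \frac{4564}{w} + \frac{2086}{Y{\left(-38,32 \right)}} = - \frac{4564}{-705} + \frac{2086}{\left(- \frac{1}{37}\right) \left(-38\right)} = \left(-4564\right) \left(- \frac{1}{705}\right) + \frac{2086}{\frac{38}{37}} = \frac{4564}{705} + 2086 \cdot \frac{37}{38} = \frac{4564}{705} + \frac{38591}{19} = \frac{27293371}{13395}$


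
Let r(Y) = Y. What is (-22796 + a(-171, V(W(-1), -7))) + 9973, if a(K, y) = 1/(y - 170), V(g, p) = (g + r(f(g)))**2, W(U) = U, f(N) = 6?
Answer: -1859336/145 ≈ -12823.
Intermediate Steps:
V(g, p) = (6 + g)**2 (V(g, p) = (g + 6)**2 = (6 + g)**2)
a(K, y) = 1/(-170 + y)
(-22796 + a(-171, V(W(-1), -7))) + 9973 = (-22796 + 1/(-170 + (6 - 1)**2)) + 9973 = (-22796 + 1/(-170 + 5**2)) + 9973 = (-22796 + 1/(-170 + 25)) + 9973 = (-22796 + 1/(-145)) + 9973 = (-22796 - 1/145) + 9973 = -3305421/145 + 9973 = -1859336/145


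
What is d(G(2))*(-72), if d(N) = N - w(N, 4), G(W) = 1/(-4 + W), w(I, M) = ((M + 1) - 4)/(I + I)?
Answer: -36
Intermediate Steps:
w(I, M) = (-3 + M)/(2*I) (w(I, M) = ((1 + M) - 4)/((2*I)) = (-3 + M)*(1/(2*I)) = (-3 + M)/(2*I))
d(N) = N - 1/(2*N) (d(N) = N - (-3 + 4)/(2*N) = N - 1/(2*N))
d(G(2))*(-72) = (1/(-4 + 2) - 1/(2*(1/(-4 + 2))))*(-72) = (1/(-2) - 1/(2*(1/(-2))))*(-72) = (-1/2 - 1/(2*(-1/2)))*(-72) = (-1/2 - 1/2*(-2))*(-72) = (-1/2 + 1)*(-72) = (1/2)*(-72) = -36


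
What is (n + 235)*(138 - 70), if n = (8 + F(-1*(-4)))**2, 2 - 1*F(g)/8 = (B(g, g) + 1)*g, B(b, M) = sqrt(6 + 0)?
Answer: 438124 + 34816*sqrt(6) ≈ 5.2341e+5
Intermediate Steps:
B(b, M) = sqrt(6)
F(g) = 16 - 8*g*(1 + sqrt(6)) (F(g) = 16 - 8*(sqrt(6) + 1)*g = 16 - 8*(1 + sqrt(6))*g = 16 - 8*g*(1 + sqrt(6)))
n = (-8 - 32*sqrt(6))**2 (n = (8 + (16 - (-8)*(-4) - 8*(-1*(-4))*sqrt(6)))**2 = (8 + (16 - 8*4 - 8*4*sqrt(6)))**2 = (8 + (16 - 32 - 32*sqrt(6)))**2 = (8 + (-16 - 32*sqrt(6)))**2 = (-8 - 32*sqrt(6))**2 ≈ 7462.1)
(n + 235)*(138 - 70) = ((6208 + 512*sqrt(6)) + 235)*(138 - 70) = (6443 + 512*sqrt(6))*68 = 438124 + 34816*sqrt(6)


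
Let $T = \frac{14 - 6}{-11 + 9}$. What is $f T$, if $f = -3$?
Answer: $12$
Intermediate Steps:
$T = -4$ ($T = \frac{8}{-2} = 8 \left(- \frac{1}{2}\right) = -4$)
$f T = \left(-3\right) \left(-4\right) = 12$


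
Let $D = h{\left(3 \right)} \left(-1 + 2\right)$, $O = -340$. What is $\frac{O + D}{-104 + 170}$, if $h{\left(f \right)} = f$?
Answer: $- \frac{337}{66} \approx -5.1061$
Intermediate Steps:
$D = 3$ ($D = 3 \left(-1 + 2\right) = 3 \cdot 1 = 3$)
$\frac{O + D}{-104 + 170} = \frac{-340 + 3}{-104 + 170} = - \frac{337}{66}$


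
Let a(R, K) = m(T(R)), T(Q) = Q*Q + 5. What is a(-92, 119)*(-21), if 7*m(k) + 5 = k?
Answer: -25392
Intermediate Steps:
T(Q) = 5 + Q² (T(Q) = Q² + 5 = 5 + Q²)
m(k) = -5/7 + k/7
a(R, K) = R²/7 (a(R, K) = -5/7 + (5 + R²)/7 = -5/7 + (5/7 + R²/7) = R²/7)
a(-92, 119)*(-21) = ((⅐)*(-92)²)*(-21) = ((⅐)*8464)*(-21) = (8464/7)*(-21) = -25392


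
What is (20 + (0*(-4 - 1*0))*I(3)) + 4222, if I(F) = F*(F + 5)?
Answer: 4242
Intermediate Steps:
I(F) = F*(5 + F)
(20 + (0*(-4 - 1*0))*I(3)) + 4222 = (20 + (0*(-4 - 1*0))*(3*(5 + 3))) + 4222 = (20 + (0*(-4 + 0))*(3*8)) + 4222 = (20 + (0*(-4))*24) + 4222 = (20 + 0*24) + 4222 = (20 + 0) + 4222 = 20 + 4222 = 4242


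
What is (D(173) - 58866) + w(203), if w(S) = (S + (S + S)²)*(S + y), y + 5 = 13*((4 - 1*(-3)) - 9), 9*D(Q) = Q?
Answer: 254950751/9 ≈ 2.8328e+7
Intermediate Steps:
D(Q) = Q/9
y = -31 (y = -5 + 13*((4 - 1*(-3)) - 9) = -5 + 13*((4 + 3) - 9) = -5 + 13*(7 - 9) = -5 + 13*(-2) = -5 - 26 = -31)
w(S) = (-31 + S)*(S + 4*S²) (w(S) = (S + (S + S)²)*(S - 31) = (S + (2*S)²)*(-31 + S) = (S + 4*S²)*(-31 + S) = (-31 + S)*(S + 4*S²))
(D(173) - 58866) + w(203) = ((⅑)*173 - 58866) + 203*(-31 - 123*203 + 4*203²) = (173/9 - 58866) + 203*(-31 - 24969 + 4*41209) = -529621/9 + 203*(-31 - 24969 + 164836) = -529621/9 + 203*139836 = -529621/9 + 28386708 = 254950751/9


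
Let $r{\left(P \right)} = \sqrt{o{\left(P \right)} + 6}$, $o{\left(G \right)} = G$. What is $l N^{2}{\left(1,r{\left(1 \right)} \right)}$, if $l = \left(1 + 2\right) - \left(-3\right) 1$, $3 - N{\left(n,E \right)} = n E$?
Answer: $96 - 36 \sqrt{7} \approx 0.75295$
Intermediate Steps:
$r{\left(P \right)} = \sqrt{6 + P}$ ($r{\left(P \right)} = \sqrt{P + 6} = \sqrt{6 + P}$)
$N{\left(n,E \right)} = 3 - E n$ ($N{\left(n,E \right)} = 3 - n E = 3 - E n$)
$l = 6$ ($l = 3 - -3 = 3 + 3 = 6$)
$l N^{2}{\left(1,r{\left(1 \right)} \right)} = 6 \left(3 - \sqrt{6 + 1} \cdot 1\right)^{2} = 6 \left(3 - \sqrt{7} \cdot 1\right)^{2} = 6 \left(3 - \sqrt{7}\right)^{2}$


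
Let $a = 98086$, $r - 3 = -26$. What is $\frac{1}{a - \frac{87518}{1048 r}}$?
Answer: $\frac{12052}{1182176231} \approx 1.0195 \cdot 10^{-5}$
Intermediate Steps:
$r = -23$ ($r = 3 - 26 = -23$)
$\frac{1}{a - \frac{87518}{1048 r}} = \frac{1}{98086 - \frac{87518}{1048 \left(-23\right)}} = \frac{1}{98086 - \frac{87518}{-24104}} = \frac{1}{98086 - - \frac{43759}{12052}} = \frac{1}{98086 + \frac{43759}{12052}} = \frac{1}{\frac{1182176231}{12052}} = \frac{12052}{1182176231}$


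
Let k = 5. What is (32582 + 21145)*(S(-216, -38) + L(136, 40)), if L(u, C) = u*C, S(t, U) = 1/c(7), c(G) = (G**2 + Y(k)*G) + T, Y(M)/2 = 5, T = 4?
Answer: 11983287989/41 ≈ 2.9228e+8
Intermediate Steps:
Y(M) = 10 (Y(M) = 2*5 = 10)
c(G) = 4 + G**2 + 10*G (c(G) = (G**2 + 10*G) + 4 = 4 + G**2 + 10*G)
S(t, U) = 1/123 (S(t, U) = 1/(4 + 7**2 + 10*7) = 1/(4 + 49 + 70) = 1/123)
L(u, C) = C*u
(32582 + 21145)*(S(-216, -38) + L(136, 40)) = (32582 + 21145)*(1/123 + 40*136) = 53727*(1/123 + 5440) = 53727*(669121/123) = 11983287989/41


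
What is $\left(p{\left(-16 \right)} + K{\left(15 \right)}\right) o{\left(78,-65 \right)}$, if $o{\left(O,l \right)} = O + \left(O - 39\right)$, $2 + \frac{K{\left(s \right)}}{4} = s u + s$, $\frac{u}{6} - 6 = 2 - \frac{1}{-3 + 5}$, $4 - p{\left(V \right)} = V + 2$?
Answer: $324090$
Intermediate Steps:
$p{\left(V \right)} = 2 - V$ ($p{\left(V \right)} = 4 - \left(V + 2\right) = 4 - \left(2 + V\right) = 2 - V$)
$u = 45$ ($u = 36 + 6 \left(2 - \frac{1}{-3 + 5}\right) = 36 + 6 \left(2 - \frac{1}{2}\right) = 36 + 6 \cdot \frac{3}{2} = 36 + 9 = 45$)
$K{\left(s \right)} = -8 + 184 s$ ($K{\left(s \right)} = -8 + 4 \left(s 45 + s\right) = -8 + 4 \left(45 s + s\right) = -8 + 4 \cdot 46 s = -8 + 184 s$)
$o{\left(O,l \right)} = -39 + 2 O$ ($o{\left(O,l \right)} = O + \left(O - 39\right) = O + \left(-39 + O\right) = -39 + 2 O$)
$\left(p{\left(-16 \right)} + K{\left(15 \right)}\right) o{\left(78,-65 \right)} = \left(\left(2 - -16\right) + \left(-8 + 184 \cdot 15\right)\right) \left(-39 + 2 \cdot 78\right) = \left(\left(2 + 16\right) + \left(-8 + 2760\right)\right) \left(-39 + 156\right) = \left(18 + 2752\right) 117 = 2770 \cdot 117 = 324090$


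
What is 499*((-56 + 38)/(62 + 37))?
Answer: -998/11 ≈ -90.727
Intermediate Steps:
499*((-56 + 38)/(62 + 37)) = 499*(-18/99) = 499*(-18*1/99) = 499*(-2/11) = -998/11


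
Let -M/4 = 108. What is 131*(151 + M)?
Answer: -36811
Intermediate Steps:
M = -432 (M = -4*108 = -432)
131*(151 + M) = 131*(151 - 432) = 131*(-281) = -36811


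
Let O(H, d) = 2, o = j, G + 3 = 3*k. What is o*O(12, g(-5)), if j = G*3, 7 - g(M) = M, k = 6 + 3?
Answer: 144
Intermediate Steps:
k = 9
g(M) = 7 - M
G = 24 (G = -3 + 3*9 = -3 + 27 = 24)
j = 72 (j = 24*3 = 72)
o = 72
o*O(12, g(-5)) = 72*2 = 144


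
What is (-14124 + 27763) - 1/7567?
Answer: 103206312/7567 ≈ 13639.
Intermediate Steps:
(-14124 + 27763) - 1/7567 = 13639 - 1*1/7567 = 13639 - 1/7567 = 103206312/7567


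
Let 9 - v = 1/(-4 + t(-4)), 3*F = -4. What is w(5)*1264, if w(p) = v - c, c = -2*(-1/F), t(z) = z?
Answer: 13430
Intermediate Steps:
F = -4/3 (F = (⅓)*(-4) = -4/3 ≈ -1.3333)
c = -3/2 (c = -2/((-1*(-4/3))) = -2/4/3 = -2*¾ = -3/2 ≈ -1.5000)
v = 73/8 (v = 9 - 1/(-4 - 4) = 9 - 1/(-8) = 9 - 1*(-⅛) = 9 + ⅛ = 73/8 ≈ 9.1250)
w(p) = 85/8 (w(p) = 73/8 - 1*(-3/2) = 73/8 + 3/2 = 85/8)
w(5)*1264 = (85/8)*1264 = 13430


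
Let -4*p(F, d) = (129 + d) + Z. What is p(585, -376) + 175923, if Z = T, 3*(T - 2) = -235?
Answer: 1056023/6 ≈ 1.7600e+5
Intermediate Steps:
T = -229/3 (T = 2 + (1/3)*(-235) = 2 - 235/3 = -229/3 ≈ -76.333)
Z = -229/3 ≈ -76.333
p(F, d) = -79/6 - d/4 (p(F, d) = -((129 + d) - 229/3)/4 = -(158/3 + d)/4 = -79/6 - d/4)
p(585, -376) + 175923 = (-79/6 - 1/4*(-376)) + 175923 = (-79/6 + 94) + 175923 = 485/6 + 175923 = 1056023/6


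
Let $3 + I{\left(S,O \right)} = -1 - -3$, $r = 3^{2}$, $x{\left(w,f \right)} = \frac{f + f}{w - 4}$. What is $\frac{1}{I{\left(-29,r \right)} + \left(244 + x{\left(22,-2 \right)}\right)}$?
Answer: $\frac{9}{2185} \approx 0.004119$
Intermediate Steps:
$x{\left(w,f \right)} = \frac{2 f}{-4 + w}$
$r = 9$
$I{\left(S,O \right)} = -1$ ($I{\left(S,O \right)} = -3 - -2 = -3 + \left(-1 + 3\right) = -3 + 2 = -1$)
$\frac{1}{I{\left(-29,r \right)} + \left(244 + x{\left(22,-2 \right)}\right)} = \frac{1}{-1 + \left(244 + 2 \left(-2\right) \frac{1}{-4 + 22}\right)} = \frac{1}{-1 + \left(244 + 2 \left(-2\right) \frac{1}{18}\right)} = \frac{1}{-1 + \left(244 - \frac{2}{9}\right)} = \frac{1}{-1 + \frac{2194}{9}} = \frac{1}{\frac{2185}{9}} = \frac{9}{2185}$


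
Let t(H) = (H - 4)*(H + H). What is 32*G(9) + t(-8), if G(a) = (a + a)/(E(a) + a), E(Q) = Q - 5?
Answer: 3072/13 ≈ 236.31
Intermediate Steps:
E(Q) = -5 + Q
t(H) = 2*H*(-4 + H) (t(H) = (-4 + H)*(2*H) = 2*H*(-4 + H))
G(a) = 2*a/(-5 + 2*a) (G(a) = (a + a)/((-5 + a) + a) = (2*a)/(-5 + 2*a) = 2*a/(-5 + 2*a))
32*G(9) + t(-8) = 32*(2*9/(-5 + 2*9)) + 2*(-8)*(-4 - 8) = 32*(2*9/(-5 + 18)) + 2*(-8)*(-12) = 32*(2*9/13) + 192 = 32*(2*9*(1/13)) + 192 = 32*(18/13) + 192 = 576/13 + 192 = 3072/13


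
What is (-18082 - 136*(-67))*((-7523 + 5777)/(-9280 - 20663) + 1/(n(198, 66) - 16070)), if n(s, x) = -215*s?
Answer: -3400477067/6503176 ≈ -522.89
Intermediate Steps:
(-18082 - 136*(-67))*((-7523 + 5777)/(-9280 - 20663) + 1/(n(198, 66) - 16070)) = (-18082 - 136*(-67))*((-7523 + 5777)/(-9280 - 20663) + 1/(-215*198 - 16070)) = (-18082 + 9112)*(-1746/(-29943) + 1/(-42570 - 16070)) = -8970*(-1746*(-1/29943) + 1/(-58640)) = -8970*(194/3327 - 1/58640) = -8970*11372833/195095280 = -3400477067/6503176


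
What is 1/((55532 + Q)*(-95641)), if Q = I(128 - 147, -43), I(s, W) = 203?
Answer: -1/5330551135 ≈ -1.8760e-10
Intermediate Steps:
Q = 203
1/((55532 + Q)*(-95641)) = 1/((55532 + 203)*(-95641)) = -1/95641/55735 = (1/55735)*(-1/95641) = -1/5330551135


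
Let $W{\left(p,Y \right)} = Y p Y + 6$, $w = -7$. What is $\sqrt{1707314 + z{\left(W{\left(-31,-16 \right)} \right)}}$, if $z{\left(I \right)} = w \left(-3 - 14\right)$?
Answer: $\sqrt{1707433} \approx 1306.7$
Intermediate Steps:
$W{\left(p,Y \right)} = 6 + p Y^{2}$ ($W{\left(p,Y \right)} = p Y^{2} + 6 = 6 + p Y^{2}$)
$z{\left(I \right)} = 119$ ($z{\left(I \right)} = - 7 \left(-3 - 14\right) = \left(-7\right) \left(-17\right) = 119$)
$\sqrt{1707314 + z{\left(W{\left(-31,-16 \right)} \right)}} = \sqrt{1707314 + 119} = \sqrt{1707433}$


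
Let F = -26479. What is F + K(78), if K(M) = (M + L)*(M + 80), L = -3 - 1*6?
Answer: -15577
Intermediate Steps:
L = -9 (L = -3 - 6 = -9)
K(M) = (-9 + M)*(80 + M) (K(M) = (M - 9)*(M + 80) = (-9 + M)*(80 + M))
F + K(78) = -26479 + (-720 + 78**2 + 71*78) = -26479 + (-720 + 6084 + 5538) = -26479 + 10902 = -15577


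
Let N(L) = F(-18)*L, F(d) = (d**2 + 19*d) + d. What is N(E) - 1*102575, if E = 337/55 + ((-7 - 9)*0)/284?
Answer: -5653757/55 ≈ -1.0280e+5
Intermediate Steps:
F(d) = d**2 + 20*d
E = 337/55 (E = 337*(1/55) - 16*0*(1/284) = 337/55 + 0*(1/284) = 337/55 + 0 = 337/55 ≈ 6.1273)
N(L) = -36*L (N(L) = (-18*(20 - 18))*L = (-18*2)*L = -36*L)
N(E) - 1*102575 = -36*337/55 - 1*102575 = -12132/55 - 102575 = -5653757/55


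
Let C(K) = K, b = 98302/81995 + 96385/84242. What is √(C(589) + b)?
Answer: √53335440072096652190/300322730 ≈ 24.318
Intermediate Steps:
b = 703662833/300322730 (b = 98302*(1/81995) + 96385*(1/84242) = 4274/3565 + 96385/84242 = 703662833/300322730 ≈ 2.3430)
√(C(589) + b) = √(589 + 703662833/300322730) = √(177593750803/300322730) = √53335440072096652190/300322730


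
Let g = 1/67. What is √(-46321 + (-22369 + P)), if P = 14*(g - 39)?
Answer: 3*I*√34533274/67 ≈ 263.13*I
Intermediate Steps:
g = 1/67 ≈ 0.014925
P = -36568/67 (P = 14*(1/67 - 39) = 14*(-2612/67) = -36568/67 ≈ -545.79)
√(-46321 + (-22369 + P)) = √(-46321 + (-22369 - 36568/67)) = √(-46321 - 1535291/67) = √(-4638798/67) = 3*I*√34533274/67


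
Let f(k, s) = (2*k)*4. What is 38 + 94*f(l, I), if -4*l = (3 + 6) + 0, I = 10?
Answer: -1654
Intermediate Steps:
l = -9/4 (l = -((3 + 6) + 0)/4 = -(9 + 0)/4 = -1/4*9 = -9/4 ≈ -2.2500)
f(k, s) = 8*k
38 + 94*f(l, I) = 38 + 94*(8*(-9/4)) = 38 + 94*(-18) = 38 - 1692 = -1654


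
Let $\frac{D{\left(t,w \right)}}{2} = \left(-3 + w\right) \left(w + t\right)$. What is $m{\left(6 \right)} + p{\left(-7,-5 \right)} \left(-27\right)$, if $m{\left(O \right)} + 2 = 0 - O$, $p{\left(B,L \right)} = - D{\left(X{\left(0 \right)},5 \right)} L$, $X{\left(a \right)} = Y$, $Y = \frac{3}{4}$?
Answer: $-3113$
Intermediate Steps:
$Y = \frac{3}{4}$ ($Y = 3 \cdot \frac{1}{4} = \frac{3}{4} \approx 0.75$)
$X{\left(a \right)} = \frac{3}{4}$
$D{\left(t,w \right)} = 2 \left(-3 + w\right) \left(t + w\right)$ ($D{\left(t,w \right)} = 2 \left(-3 + w\right) \left(w + t\right) = 2 \left(-3 + w\right) \left(t + w\right)$)
$p{\left(B,L \right)} = - 23 L$ ($p{\left(B,L \right)} = - (\left(-6\right) \frac{3}{4} - 30 + 2 \cdot 5^{2} + 2 \cdot \frac{3}{4} \cdot 5) L = - (- \frac{9}{2} - 30 + 2 \cdot 25 + \frac{15}{2}) L = - (- \frac{9}{2} - 30 + 50 + \frac{15}{2}) L = \left(-1\right) 23 L = - 23 L$)
$m{\left(O \right)} = -2 - O$ ($m{\left(O \right)} = -2 + \left(0 - O\right) = -2 - O$)
$m{\left(6 \right)} + p{\left(-7,-5 \right)} \left(-27\right) = \left(-2 - 6\right) + \left(-23\right) \left(-5\right) \left(-27\right) = \left(-2 - 6\right) + 115 \left(-27\right) = -8 - 3105 = -3113$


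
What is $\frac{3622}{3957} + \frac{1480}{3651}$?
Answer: $\frac{6360094}{4815669} \approx 1.3207$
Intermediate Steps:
$\frac{3622}{3957} + \frac{1480}{3651} = \frac{6360094}{4815669}$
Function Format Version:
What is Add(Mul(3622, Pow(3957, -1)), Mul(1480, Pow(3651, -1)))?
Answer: Rational(6360094, 4815669) ≈ 1.3207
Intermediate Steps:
Add(Mul(3622, Pow(3957, -1)), Mul(1480, Pow(3651, -1))) = Add(Mul(3622, Rational(1, 3957)), Mul(1480, Rational(1, 3651))) = Add(Rational(3622, 3957), Rational(1480, 3651)) = Rational(6360094, 4815669)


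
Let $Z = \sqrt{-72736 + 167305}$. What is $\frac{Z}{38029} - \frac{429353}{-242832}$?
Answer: $\frac{429353}{242832} + \frac{\sqrt{94569}}{38029} \approx 1.7762$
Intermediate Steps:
$Z = \sqrt{94569} \approx 307.52$
$\frac{Z}{38029} - \frac{429353}{-242832} = \frac{\sqrt{94569}}{38029} - \frac{429353}{-242832} = \sqrt{94569} \cdot \frac{1}{38029} - - \frac{429353}{242832} = \frac{\sqrt{94569}}{38029} + \frac{429353}{242832} = \frac{429353}{242832} + \frac{\sqrt{94569}}{38029}$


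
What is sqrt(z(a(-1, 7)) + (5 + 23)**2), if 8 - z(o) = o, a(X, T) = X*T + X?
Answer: 20*sqrt(2) ≈ 28.284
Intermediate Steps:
a(X, T) = X + T*X (a(X, T) = T*X + X = X + T*X)
z(o) = 8 - o
sqrt(z(a(-1, 7)) + (5 + 23)**2) = sqrt((8 - (-1)*(1 + 7)) + (5 + 23)**2) = sqrt((8 - (-1)*8) + 28**2) = sqrt((8 - 1*(-8)) + 784) = sqrt((8 + 8) + 784) = sqrt(16 + 784) = sqrt(800) = 20*sqrt(2)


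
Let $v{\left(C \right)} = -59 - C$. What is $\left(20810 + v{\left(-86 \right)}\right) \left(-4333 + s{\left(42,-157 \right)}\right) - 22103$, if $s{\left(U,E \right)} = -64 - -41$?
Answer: $-90788075$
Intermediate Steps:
$s{\left(U,E \right)} = -23$ ($s{\left(U,E \right)} = -64 + 41 = -23$)
$\left(20810 + v{\left(-86 \right)}\right) \left(-4333 + s{\left(42,-157 \right)}\right) - 22103 = \left(20810 - -27\right) \left(-4333 - 23\right) - 22103 = \left(20810 + \left(-59 + 86\right)\right) \left(-4356\right) - 22103 = \left(20810 + 27\right) \left(-4356\right) - 22103 = 20837 \left(-4356\right) - 22103 = -90765972 - 22103 = -90788075$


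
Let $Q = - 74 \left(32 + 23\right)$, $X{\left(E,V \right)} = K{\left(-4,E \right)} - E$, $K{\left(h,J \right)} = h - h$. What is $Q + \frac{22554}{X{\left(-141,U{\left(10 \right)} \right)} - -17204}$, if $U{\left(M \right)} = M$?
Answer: $- \frac{70571596}{17345} \approx -4068.7$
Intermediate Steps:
$K{\left(h,J \right)} = 0$
$X{\left(E,V \right)} = - E$ ($X{\left(E,V \right)} = 0 - E = - E$)
$Q = -4070$ ($Q = \left(-74\right) 55 = -4070$)
$Q + \frac{22554}{X{\left(-141,U{\left(10 \right)} \right)} - -17204} = -4070 + \frac{22554}{\left(-1\right) \left(-141\right) - -17204} = -4070 + \frac{22554}{141 + 17204} = -4070 + \frac{22554}{17345} = - \frac{70571596}{17345}$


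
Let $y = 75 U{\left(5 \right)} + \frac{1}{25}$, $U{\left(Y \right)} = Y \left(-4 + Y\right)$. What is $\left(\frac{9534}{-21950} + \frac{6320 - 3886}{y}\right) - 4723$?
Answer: $- \frac{242690561721}{51450800} \approx -4716.9$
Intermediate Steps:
$y = \frac{9376}{25}$ ($y = 75 \cdot 5 \left(-4 + 5\right) + \frac{1}{25} = 75 \cdot 5 \cdot 1 + \frac{1}{25} = 75 \cdot 5 + \frac{1}{25} = 375 + \frac{1}{25} = \frac{9376}{25} \approx 375.04$)
$\left(\frac{9534}{-21950} + \frac{6320 - 3886}{y}\right) - 4723 = \left(\frac{9534}{-21950} + \frac{6320 - 3886}{\frac{9376}{25}}\right) - 4723 = \left(9534 \left(- \frac{1}{21950}\right) + \left(6320 - 3886\right) \frac{25}{9376}\right) - 4723 = \left(- \frac{4767}{10975} + 2434 \cdot \frac{25}{9376}\right) - 4723 = \left(- \frac{4767}{10975} + \frac{30425}{4688}\right) - 4723 = \frac{311566679}{51450800} - 4723 = - \frac{242690561721}{51450800}$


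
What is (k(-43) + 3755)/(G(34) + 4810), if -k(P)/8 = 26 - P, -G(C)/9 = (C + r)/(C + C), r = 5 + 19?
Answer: 108902/163279 ≈ 0.66697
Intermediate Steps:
r = 24
G(C) = -9*(24 + C)/(2*C) (G(C) = -9*(C + 24)/(C + C) = -9*(24 + C)/(2*C))
k(P) = -208 + 8*P (k(P) = -8*(26 - P) = -208 + 8*P)
(k(-43) + 3755)/(G(34) + 4810) = ((-208 + 8*(-43)) + 3755)/((-9/2 - 108/34) + 4810) = ((-208 - 344) + 3755)/((-9/2 - 108*1/34) + 4810) = (-552 + 3755)/((-9/2 - 54/17) + 4810) = 3203/(-261/34 + 4810) = 3203/(163279/34) = 3203*(34/163279) = 108902/163279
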